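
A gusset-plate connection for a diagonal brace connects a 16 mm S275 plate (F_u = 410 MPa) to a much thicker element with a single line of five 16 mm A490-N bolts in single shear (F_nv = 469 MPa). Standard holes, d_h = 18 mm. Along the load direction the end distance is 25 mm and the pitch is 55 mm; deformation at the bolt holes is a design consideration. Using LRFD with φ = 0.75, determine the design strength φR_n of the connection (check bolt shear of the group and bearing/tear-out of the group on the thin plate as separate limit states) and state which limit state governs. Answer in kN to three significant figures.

354 kN (bolt shear governs)

Bolt shear: A_b = π·16²/4 = 201.1 mm²; R_n = 469 × 201.1 × 5 × 1 / 1000 = 471.5 kN → 0.75 × 471.5 = 354 kN.
Bearing (1.2 l_c t F_u ≤ 2.4 d t F_u): upper limit = 2.4·16·16·410 / 1000 = 251.9 kN.
  Edge l_c = 25 − 18/2 = 16 → r_n = 126 kN; interior l_c = 55 − 18 = 37 → r_n = 251.9 kN.
  R_n,bearing = 1·126 + 4·251.9 = 1134 kN → 0.75 × 1134 = 850 kN.
Bolt shear governs: 354 kN.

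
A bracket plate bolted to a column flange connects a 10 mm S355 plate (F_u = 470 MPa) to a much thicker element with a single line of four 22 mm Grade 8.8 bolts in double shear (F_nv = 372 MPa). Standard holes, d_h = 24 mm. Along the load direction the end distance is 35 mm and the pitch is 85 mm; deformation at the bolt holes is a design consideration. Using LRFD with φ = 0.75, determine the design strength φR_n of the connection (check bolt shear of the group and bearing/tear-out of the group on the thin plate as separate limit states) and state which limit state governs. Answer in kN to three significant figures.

Bolt shear: A_b = π·22²/4 = 380.1 mm²; R_n = 372 × 380.1 × 4 × 2 / 1000 = 1131 kN → 0.75 × 1131 = 848 kN.
Bearing (1.2 l_c t F_u ≤ 2.4 d t F_u): upper limit = 2.4·22·10·470 / 1000 = 248.2 kN.
  Edge l_c = 35 − 24/2 = 23 → r_n = 129.7 kN; interior l_c = 85 − 24 = 61 → r_n = 248.2 kN.
  R_n,bearing = 1·129.7 + 3·248.2 = 874.2 kN → 0.75 × 874.2 = 656 kN.
Bearing governs: 656 kN.

656 kN (bearing governs)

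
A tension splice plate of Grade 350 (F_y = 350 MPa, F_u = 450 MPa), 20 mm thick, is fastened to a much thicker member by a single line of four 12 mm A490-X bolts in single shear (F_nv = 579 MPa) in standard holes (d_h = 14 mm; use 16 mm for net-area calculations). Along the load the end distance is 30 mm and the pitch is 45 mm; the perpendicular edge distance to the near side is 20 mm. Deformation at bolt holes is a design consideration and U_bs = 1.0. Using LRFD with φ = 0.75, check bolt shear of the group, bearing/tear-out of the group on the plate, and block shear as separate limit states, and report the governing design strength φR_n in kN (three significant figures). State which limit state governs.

196 kN (bolt shear governs)

Bolt shear: A_b = π·12²/4 = 113.1 mm²; R_n = 579 × 113.1 × 4 × 1 / 1000 = 261.9 kN → 0.75 × 261.9 = 196 kN.
Bearing: edge l_c = 23, r_n = 248.4 kN; interior l_c = 31, r_n = 259.2 kN; R_n = 248.4 + 3·259.2 = 1026 kN → 770 kN.
Block shear: A_gv = 3300, A_nv = 2180, A_nt = 240 mm²; R_n = min(0.6F_uA_nv, 0.6F_yA_gv) + U_bs·F_u·A_nt = 696.6 kN → 522 kN.
Bolt shear governs: 196 kN.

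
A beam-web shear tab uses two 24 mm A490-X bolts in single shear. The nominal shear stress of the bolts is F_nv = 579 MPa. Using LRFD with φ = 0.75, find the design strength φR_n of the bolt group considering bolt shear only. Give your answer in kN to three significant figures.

A_b = π × 24² / 4 = 452.4 mm².
R_n = F_nv · A_b · n · n_s = 579 × 452.4 × 2 × 1 / 1000 = 523.9 kN.
Design strength φR_n = 0.75 × 523.9 = 393 kN.

393 kN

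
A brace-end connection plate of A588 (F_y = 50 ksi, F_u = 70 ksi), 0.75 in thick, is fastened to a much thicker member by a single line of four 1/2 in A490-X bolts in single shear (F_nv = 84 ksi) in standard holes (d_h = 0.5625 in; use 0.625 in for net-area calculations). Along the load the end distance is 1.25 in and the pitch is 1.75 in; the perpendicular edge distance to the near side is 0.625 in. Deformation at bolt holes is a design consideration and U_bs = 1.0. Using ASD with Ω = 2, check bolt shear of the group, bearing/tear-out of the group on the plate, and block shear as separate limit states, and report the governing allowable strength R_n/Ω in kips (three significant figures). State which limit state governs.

33 kips (bolt shear governs)

Bolt shear: A_b = π·0.5²/4 = 0.1963 in²; R_n = 84 × 0.1963 × 4 × 1 = 65.97 kips → 65.97 / 2 = 33 kips.
Bearing: edge l_c = 0.9688, r_n = 61.03 kips; interior l_c = 1.188, r_n = 63 kips; R_n = 61.03 + 3·63 = 250 kips → 125 kips.
Block shear: A_gv = 4.875, A_nv = 3.234, A_nt = 0.2344 in²; R_n = min(0.6F_uA_nv, 0.6F_yA_gv) + U_bs·F_u·A_nt = 152.2 kips → 76.1 kips.
Bolt shear governs: 33 kips.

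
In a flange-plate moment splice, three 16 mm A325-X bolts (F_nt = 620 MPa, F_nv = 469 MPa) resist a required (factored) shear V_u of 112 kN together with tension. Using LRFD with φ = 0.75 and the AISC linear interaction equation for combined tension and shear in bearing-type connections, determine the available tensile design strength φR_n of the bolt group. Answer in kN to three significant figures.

A_b = π·16²/4 = 201.1 mm²; f_rv = 112 × 1000 / (3 × 201.1) = 185.7 MPa.
F'_nt = 1.3 F_nt − (F_nt / φF_nv) f_rv = 1.3·620 − (620/(0.75·469))·185.7 = 478.7 MPa, capped at F_nt → F'_nt = 478.7 MPa.
R_n = F'_nt · A_b · n = 478.7 × 201.1 × 3 / 1000 = 288.8 kN.
Design strength φR_n = 0.75 × 288.8 = 217 kN.

217 kN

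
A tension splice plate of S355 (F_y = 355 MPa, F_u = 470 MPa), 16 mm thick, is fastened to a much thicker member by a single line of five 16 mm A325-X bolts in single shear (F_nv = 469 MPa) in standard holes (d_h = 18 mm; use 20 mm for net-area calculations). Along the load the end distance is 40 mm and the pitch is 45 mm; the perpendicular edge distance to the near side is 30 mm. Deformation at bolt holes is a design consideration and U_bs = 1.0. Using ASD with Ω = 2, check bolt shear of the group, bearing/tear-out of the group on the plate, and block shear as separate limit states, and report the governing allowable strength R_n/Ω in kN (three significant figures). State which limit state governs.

Bolt shear: A_b = π·16²/4 = 201.1 mm²; R_n = 469 × 201.1 × 5 × 1 / 1000 = 471.5 kN → 471.5 / 2 = 236 kN.
Bearing: edge l_c = 31, r_n = 279.7 kN; interior l_c = 27, r_n = 243.6 kN; R_n = 279.7 + 4·243.6 = 1254 kN → 627 kN.
Block shear: A_gv = 3520, A_nv = 2080, A_nt = 320 mm²; R_n = min(0.6F_uA_nv, 0.6F_yA_gv) + U_bs·F_u·A_nt = 737 kN → 368 kN.
Bolt shear governs: 236 kN.

236 kN (bolt shear governs)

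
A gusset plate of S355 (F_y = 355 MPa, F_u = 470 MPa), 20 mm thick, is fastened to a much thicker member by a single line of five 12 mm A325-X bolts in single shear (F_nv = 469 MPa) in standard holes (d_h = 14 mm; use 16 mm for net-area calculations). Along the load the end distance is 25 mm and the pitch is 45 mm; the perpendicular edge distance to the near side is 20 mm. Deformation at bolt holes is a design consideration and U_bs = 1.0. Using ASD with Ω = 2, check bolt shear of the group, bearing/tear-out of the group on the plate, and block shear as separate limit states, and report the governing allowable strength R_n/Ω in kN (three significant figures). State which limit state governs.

Bolt shear: A_b = π·12²/4 = 113.1 mm²; R_n = 469 × 113.1 × 5 × 1 / 1000 = 265.2 kN → 265.2 / 2 = 133 kN.
Bearing: edge l_c = 18, r_n = 203 kN; interior l_c = 31, r_n = 270.7 kN; R_n = 203 + 4·270.7 = 1286 kN → 643 kN.
Block shear: A_gv = 4100, A_nv = 2660, A_nt = 240 mm²; R_n = min(0.6F_uA_nv, 0.6F_yA_gv) + U_bs·F_u·A_nt = 862.9 kN → 431 kN.
Bolt shear governs: 133 kN.

133 kN (bolt shear governs)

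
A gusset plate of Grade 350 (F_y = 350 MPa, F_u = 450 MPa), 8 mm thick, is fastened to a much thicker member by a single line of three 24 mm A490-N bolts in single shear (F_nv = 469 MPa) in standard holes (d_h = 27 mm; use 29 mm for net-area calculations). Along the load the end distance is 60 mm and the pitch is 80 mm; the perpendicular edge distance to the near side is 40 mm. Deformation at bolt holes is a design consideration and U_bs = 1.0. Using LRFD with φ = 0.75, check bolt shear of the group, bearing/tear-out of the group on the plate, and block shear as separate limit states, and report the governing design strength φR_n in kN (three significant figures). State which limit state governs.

Bolt shear: A_b = π·24²/4 = 452.4 mm²; R_n = 469 × 452.4 × 3 × 1 / 1000 = 636.5 kN → 0.75 × 636.5 = 477 kN.
Bearing: edge l_c = 46.5, r_n = 200.9 kN; interior l_c = 53, r_n = 207.4 kN; R_n = 200.9 + 2·207.4 = 615.6 kN → 462 kN.
Block shear: A_gv = 1760, A_nv = 1180, A_nt = 204 mm²; R_n = min(0.6F_uA_nv, 0.6F_yA_gv) + U_bs·F_u·A_nt = 410.4 kN → 308 kN.
Block shear governs: 308 kN.

308 kN (block shear governs)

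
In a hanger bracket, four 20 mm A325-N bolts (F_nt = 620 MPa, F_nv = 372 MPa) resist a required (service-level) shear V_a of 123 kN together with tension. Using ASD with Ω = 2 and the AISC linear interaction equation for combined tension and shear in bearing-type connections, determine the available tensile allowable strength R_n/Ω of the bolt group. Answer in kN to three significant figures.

A_b = π·20²/4 = 314.2 mm²; f_rv = 123 × 1000 / (4 × 314.2) = 97.88 MPa.
F'_nt = 1.3 F_nt − (Ω F_nt / F_nv) f_rv = 1.3·620 − (2·620/372)·97.88 = 479.7 MPa, capped at F_nt → F'_nt = 479.7 MPa.
R_n = F'_nt · A_b · n = 479.7 × 314.2 × 4 / 1000 = 602.8 kN.
Allowable strength R_n/Ω = 602.8 / 2 = 301 kN.

301 kN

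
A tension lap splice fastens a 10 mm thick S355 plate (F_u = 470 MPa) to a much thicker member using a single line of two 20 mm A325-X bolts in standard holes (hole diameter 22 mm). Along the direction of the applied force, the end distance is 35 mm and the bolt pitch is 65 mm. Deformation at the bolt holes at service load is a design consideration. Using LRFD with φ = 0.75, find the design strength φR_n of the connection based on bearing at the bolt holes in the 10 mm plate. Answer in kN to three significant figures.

Per bolt r_n = 1.2 l_c t F_u ≤ 2.4 d t F_u; upper limit = 2.4 × 20 × 10 × 470 / 1000 = 225.6 kN.
Edge bolt: l_c = 35 − 22/2 = 24 mm → 1.2 × 24 × 10 × 470 / 1000 = 135.4 → r_n = 135.4 kN.
Interior bolts: l_c = 65 − 22 = 43 mm → 1.2 × 43 × 10 × 470 / 1000 = 242.5 → r_n = 225.6 kN.
R_n = 1 × 135.4 + 1 × 225.6 = 361 kN.
Design strength φR_n = 0.75 × 361 = 271 kN.

271 kN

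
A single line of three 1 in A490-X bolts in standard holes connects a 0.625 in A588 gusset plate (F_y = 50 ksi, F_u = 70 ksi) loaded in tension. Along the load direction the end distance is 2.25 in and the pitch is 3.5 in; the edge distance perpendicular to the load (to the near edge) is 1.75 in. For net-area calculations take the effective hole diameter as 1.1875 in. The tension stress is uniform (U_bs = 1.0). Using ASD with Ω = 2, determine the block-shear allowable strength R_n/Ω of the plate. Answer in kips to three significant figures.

108 kips

Shear plane L_v = 2.25 + 2·3.5 = 9.25 in; A_gv = 9.25 × 0.625 = 5.781 in².
A_nv = (9.25 − 2.5·1.1875) × 0.625 = 3.926 in².
A_nt = (1.75 − 0.5·1.1875) × 0.625 = 0.7227 in².
0.6 F_u A_nv = 164.9 kips; 0.6 F_y A_gv = 173.4 kips → shear rupture governs the shear term.
R_n = 164.9 + 1.0 × 70 × 0.7227 = 215.5 kips.
Allowable strength R_n/Ω = 215.5 / 2 = 108 kips.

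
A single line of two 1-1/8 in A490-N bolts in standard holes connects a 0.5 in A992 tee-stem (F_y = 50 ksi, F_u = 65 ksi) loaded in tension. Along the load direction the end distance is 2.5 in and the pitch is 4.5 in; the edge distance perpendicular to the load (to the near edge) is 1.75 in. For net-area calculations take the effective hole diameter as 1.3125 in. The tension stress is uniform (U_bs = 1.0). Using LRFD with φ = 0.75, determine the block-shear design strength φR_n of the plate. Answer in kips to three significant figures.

100 kips

Shear plane L_v = 2.5 + 1·4.5 = 7 in; A_gv = 7 × 0.5 = 3.5 in².
A_nv = (7 − 1.5·1.3125) × 0.5 = 2.516 in².
A_nt = (1.75 − 0.5·1.3125) × 0.5 = 0.5469 in².
0.6 F_u A_nv = 98.11 kips; 0.6 F_y A_gv = 105 kips → shear rupture governs the shear term.
R_n = 98.11 + 1.0 × 65 × 0.5469 = 133.7 kips.
Design strength φR_n = 0.75 × 133.7 = 100 kips.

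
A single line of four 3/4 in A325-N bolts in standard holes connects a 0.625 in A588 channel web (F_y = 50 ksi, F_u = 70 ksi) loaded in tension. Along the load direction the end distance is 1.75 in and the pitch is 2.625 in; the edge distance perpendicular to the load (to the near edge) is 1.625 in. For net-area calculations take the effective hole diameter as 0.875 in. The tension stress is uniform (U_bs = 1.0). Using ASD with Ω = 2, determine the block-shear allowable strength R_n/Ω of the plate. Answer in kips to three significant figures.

Shear plane L_v = 1.75 + 3·2.625 = 9.625 in; A_gv = 9.625 × 0.625 = 6.016 in².
A_nv = (9.625 − 3.5·0.875) × 0.625 = 4.102 in².
A_nt = (1.625 − 0.5·0.875) × 0.625 = 0.7422 in².
0.6 F_u A_nv = 172.3 kips; 0.6 F_y A_gv = 180.5 kips → shear rupture governs the shear term.
R_n = 172.3 + 1.0 × 70 × 0.7422 = 224.2 kips.
Allowable strength R_n/Ω = 224.2 / 2 = 112 kips.

112 kips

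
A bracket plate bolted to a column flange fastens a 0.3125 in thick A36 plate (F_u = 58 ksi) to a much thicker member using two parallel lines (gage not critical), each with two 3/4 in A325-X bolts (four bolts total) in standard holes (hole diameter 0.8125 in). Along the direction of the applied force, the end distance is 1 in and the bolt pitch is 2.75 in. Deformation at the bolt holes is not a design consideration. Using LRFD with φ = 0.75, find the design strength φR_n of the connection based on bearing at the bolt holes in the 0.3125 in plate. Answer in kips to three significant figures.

85.4 kips

Per bolt r_n = 1.5 l_c t F_u ≤ 3.0 d t F_u; upper limit = 3.0 × 0.75 × 0.3125 × 58 = 40.78 kips.
Edge bolt: l_c = 1 − 0.8125/2 = 0.5938 in → 1.5 × 0.5938 × 0.3125 × 58 = 16.14 → r_n = 16.14 kips.
Interior bolts: l_c = 2.75 − 0.8125 = 1.938 in → 1.5 × 1.938 × 0.3125 × 58 = 52.68 → r_n = 40.78 kips.
R_n = 2 × 16.14 + 2 × 40.78 = 113.8 kips.
Design strength φR_n = 0.75 × 113.8 = 85.4 kips.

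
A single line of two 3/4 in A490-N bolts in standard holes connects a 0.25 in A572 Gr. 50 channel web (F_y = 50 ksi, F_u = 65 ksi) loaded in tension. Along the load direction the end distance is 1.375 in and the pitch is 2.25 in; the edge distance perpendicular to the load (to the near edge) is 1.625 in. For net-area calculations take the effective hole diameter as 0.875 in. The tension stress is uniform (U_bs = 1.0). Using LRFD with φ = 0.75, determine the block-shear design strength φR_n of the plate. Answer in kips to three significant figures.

Shear plane L_v = 1.375 + 1·2.25 = 3.625 in; A_gv = 3.625 × 0.25 = 0.9062 in².
A_nv = (3.625 − 1.5·0.875) × 0.25 = 0.5781 in².
A_nt = (1.625 − 0.5·0.875) × 0.25 = 0.2969 in².
0.6 F_u A_nv = 22.55 kips; 0.6 F_y A_gv = 27.19 kips → shear rupture governs the shear term.
R_n = 22.55 + 1.0 × 65 × 0.2969 = 41.84 kips.
Design strength φR_n = 0.75 × 41.84 = 31.4 kips.

31.4 kips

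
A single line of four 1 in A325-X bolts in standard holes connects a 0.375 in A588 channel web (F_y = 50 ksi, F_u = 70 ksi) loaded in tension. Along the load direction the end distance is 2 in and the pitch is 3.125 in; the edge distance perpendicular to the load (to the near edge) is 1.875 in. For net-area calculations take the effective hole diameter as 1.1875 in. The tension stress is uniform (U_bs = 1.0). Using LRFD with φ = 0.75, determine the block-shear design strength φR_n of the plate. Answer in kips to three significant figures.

Shear plane L_v = 2 + 3·3.125 = 11.38 in; A_gv = 11.38 × 0.375 = 4.266 in².
A_nv = (11.38 − 3.5·1.1875) × 0.375 = 2.707 in².
A_nt = (1.875 − 0.5·1.1875) × 0.375 = 0.4805 in².
0.6 F_u A_nv = 113.7 kips; 0.6 F_y A_gv = 128 kips → shear rupture governs the shear term.
R_n = 113.7 + 1.0 × 70 × 0.4805 = 147.3 kips.
Design strength φR_n = 0.75 × 147.3 = 110 kips.

110 kips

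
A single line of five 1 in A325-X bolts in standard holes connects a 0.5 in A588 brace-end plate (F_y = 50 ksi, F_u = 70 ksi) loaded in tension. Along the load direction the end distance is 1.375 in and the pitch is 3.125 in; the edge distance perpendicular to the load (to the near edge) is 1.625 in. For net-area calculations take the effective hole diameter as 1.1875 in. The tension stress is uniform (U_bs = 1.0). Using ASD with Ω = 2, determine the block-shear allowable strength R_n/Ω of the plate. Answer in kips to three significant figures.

Shear plane L_v = 1.375 + 4·3.125 = 13.88 in; A_gv = 13.88 × 0.5 = 6.938 in².
A_nv = (13.88 − 4.5·1.1875) × 0.5 = 4.266 in².
A_nt = (1.625 − 0.5·1.1875) × 0.5 = 0.5156 in².
0.6 F_u A_nv = 179.2 kips; 0.6 F_y A_gv = 208.1 kips → shear rupture governs the shear term.
R_n = 179.2 + 1.0 × 70 × 0.5156 = 215.2 kips.
Allowable strength R_n/Ω = 215.2 / 2 = 108 kips.

108 kips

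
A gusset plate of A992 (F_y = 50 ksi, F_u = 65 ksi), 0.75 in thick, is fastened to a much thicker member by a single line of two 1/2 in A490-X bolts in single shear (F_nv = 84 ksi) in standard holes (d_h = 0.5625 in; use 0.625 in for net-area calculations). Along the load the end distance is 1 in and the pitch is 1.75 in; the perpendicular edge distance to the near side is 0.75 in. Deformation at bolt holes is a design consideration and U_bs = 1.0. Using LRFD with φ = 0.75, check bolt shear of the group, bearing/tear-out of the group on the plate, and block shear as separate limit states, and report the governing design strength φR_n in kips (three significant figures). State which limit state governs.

24.7 kips (bolt shear governs)

Bolt shear: A_b = π·0.5²/4 = 0.1963 in²; R_n = 84 × 0.1963 × 2 × 1 = 32.99 kips → 0.75 × 32.99 = 24.7 kips.
Bearing: edge l_c = 0.7188, r_n = 42.05 kips; interior l_c = 1.188, r_n = 58.5 kips; R_n = 42.05 + 1·58.5 = 100.5 kips → 75.4 kips.
Block shear: A_gv = 2.062, A_nv = 1.359, A_nt = 0.3281 in²; R_n = min(0.6F_uA_nv, 0.6F_yA_gv) + U_bs·F_u·A_nt = 74.34 kips → 55.8 kips.
Bolt shear governs: 24.7 kips.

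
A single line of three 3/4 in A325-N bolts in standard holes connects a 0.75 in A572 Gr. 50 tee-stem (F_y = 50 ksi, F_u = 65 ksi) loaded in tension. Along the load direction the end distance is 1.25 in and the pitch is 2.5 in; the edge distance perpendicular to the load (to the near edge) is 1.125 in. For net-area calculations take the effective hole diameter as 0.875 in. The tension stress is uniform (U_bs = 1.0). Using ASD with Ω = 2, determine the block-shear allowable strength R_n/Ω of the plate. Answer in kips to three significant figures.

76.2 kips

Shear plane L_v = 1.25 + 2·2.5 = 6.25 in; A_gv = 6.25 × 0.75 = 4.688 in².
A_nv = (6.25 − 2.5·0.875) × 0.75 = 3.047 in².
A_nt = (1.125 − 0.5·0.875) × 0.75 = 0.5156 in².
0.6 F_u A_nv = 118.8 kips; 0.6 F_y A_gv = 140.6 kips → shear rupture governs the shear term.
R_n = 118.8 + 1.0 × 65 × 0.5156 = 152.3 kips.
Allowable strength R_n/Ω = 152.3 / 2 = 76.2 kips.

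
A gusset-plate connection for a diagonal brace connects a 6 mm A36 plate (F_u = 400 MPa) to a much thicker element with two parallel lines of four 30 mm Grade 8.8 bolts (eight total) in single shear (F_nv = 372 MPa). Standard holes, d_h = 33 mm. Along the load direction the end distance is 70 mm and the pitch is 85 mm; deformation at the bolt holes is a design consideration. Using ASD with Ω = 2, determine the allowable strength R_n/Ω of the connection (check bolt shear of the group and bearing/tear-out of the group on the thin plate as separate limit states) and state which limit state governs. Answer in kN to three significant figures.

603 kN (bearing governs)

Bolt shear: A_b = π·30²/4 = 706.9 mm²; R_n = 372 × 706.9 × 8 × 1 / 1000 = 2104 kN → 2104 / 2 = 1050 kN.
Bearing (1.2 l_c t F_u ≤ 2.4 d t F_u): upper limit = 2.4·30·6·400 / 1000 = 172.8 kN.
  Edge l_c = 70 − 33/2 = 53.5 → r_n = 154.1 kN; interior l_c = 85 − 33 = 52 → r_n = 149.8 kN.
  R_n,bearing = 2·154.1 + 6·149.8 = 1207 kN → 1207 / 2 = 603 kN.
Bearing governs: 603 kN.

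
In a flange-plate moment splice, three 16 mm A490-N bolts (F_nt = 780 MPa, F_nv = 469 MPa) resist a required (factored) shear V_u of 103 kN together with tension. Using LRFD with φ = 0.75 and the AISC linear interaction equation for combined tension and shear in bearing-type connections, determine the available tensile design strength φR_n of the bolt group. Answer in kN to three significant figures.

287 kN

A_b = π·16²/4 = 201.1 mm²; f_rv = 103 × 1000 / (3 × 201.1) = 170.8 MPa.
F'_nt = 1.3 F_nt − (F_nt / φF_nv) f_rv = 1.3·780 − (780/(0.75·469))·170.8 = 635.3 MPa, capped at F_nt → F'_nt = 635.3 MPa.
R_n = F'_nt · A_b · n = 635.3 × 201.1 × 3 / 1000 = 383.2 kN.
Design strength φR_n = 0.75 × 383.2 = 287 kN.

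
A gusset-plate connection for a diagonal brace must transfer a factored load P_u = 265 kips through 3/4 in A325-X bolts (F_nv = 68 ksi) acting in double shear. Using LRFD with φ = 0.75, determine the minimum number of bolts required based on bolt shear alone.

A_b = π·0.75²/4 = 0.4418 in².
Per-bolt design strength φR_n = 0.75 × 68 × 0.4418 × 2 = 45.06 kips.
n ≥ 265 / 45.06 = 5.881 → use 6 bolts.

6 bolts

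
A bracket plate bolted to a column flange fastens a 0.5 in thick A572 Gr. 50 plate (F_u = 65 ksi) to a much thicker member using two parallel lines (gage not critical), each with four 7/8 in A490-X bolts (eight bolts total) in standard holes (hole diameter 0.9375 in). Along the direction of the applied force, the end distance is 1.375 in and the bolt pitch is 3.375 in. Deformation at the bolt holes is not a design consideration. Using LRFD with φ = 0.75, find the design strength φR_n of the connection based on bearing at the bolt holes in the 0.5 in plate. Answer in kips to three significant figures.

Per bolt r_n = 1.5 l_c t F_u ≤ 3.0 d t F_u; upper limit = 3.0 × 0.875 × 0.5 × 65 = 85.31 kips.
Edge bolt: l_c = 1.375 − 0.9375/2 = 0.9062 in → 1.5 × 0.9062 × 0.5 × 65 = 44.18 → r_n = 44.18 kips.
Interior bolts: l_c = 3.375 − 0.9375 = 2.438 in → 1.5 × 2.438 × 0.5 × 65 = 118.8 → r_n = 85.31 kips.
R_n = 2 × 44.18 + 6 × 85.31 = 600.2 kips.
Design strength φR_n = 0.75 × 600.2 = 450 kips.

450 kips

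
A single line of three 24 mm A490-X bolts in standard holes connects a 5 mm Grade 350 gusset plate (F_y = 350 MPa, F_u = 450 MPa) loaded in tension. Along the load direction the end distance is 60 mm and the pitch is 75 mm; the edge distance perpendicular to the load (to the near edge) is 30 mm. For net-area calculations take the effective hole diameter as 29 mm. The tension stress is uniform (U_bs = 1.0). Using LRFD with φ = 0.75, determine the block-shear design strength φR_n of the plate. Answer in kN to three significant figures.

Shear plane L_v = 60 + 2·75 = 210 mm; A_gv = 210 × 5 = 1050 mm².
A_nv = (210 − 2.5·29) × 5 = 687.5 mm².
A_nt = (30 − 0.5·29) × 5 = 77.5 mm².
0.6 F_u A_nv = 185.6 kN; 0.6 F_y A_gv = 220.5 kN → shear rupture governs the shear term.
R_n = 185.6 + 1.0 × 450 × 77.5 / 1000 = 220.5 kN.
Design strength φR_n = 0.75 × 220.5 = 165 kN.

165 kN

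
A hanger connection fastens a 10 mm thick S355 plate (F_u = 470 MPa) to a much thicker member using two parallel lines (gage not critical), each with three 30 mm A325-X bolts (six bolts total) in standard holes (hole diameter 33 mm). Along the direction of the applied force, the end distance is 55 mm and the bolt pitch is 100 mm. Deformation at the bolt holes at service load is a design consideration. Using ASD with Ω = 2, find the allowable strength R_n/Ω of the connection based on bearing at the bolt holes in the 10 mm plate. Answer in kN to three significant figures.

894 kN

Per bolt r_n = 1.2 l_c t F_u ≤ 2.4 d t F_u; upper limit = 2.4 × 30 × 10 × 470 / 1000 = 338.4 kN.
Edge bolt: l_c = 55 − 33/2 = 38.5 mm → 1.2 × 38.5 × 10 × 470 / 1000 = 217.1 → r_n = 217.1 kN.
Interior bolts: l_c = 100 − 33 = 67 mm → 1.2 × 67 × 10 × 470 / 1000 = 377.9 → r_n = 338.4 kN.
R_n = 2 × 217.1 + 4 × 338.4 = 1788 kN.
Allowable strength R_n/Ω = 1788 / 2 = 894 kN.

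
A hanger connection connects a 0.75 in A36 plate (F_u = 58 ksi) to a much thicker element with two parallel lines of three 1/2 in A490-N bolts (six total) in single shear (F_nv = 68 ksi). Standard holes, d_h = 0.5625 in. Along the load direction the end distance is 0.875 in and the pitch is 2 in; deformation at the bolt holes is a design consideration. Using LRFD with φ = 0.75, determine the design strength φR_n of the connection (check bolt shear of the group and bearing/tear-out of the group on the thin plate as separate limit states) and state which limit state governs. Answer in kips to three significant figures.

Bolt shear: A_b = π·0.5²/4 = 0.1963 in²; R_n = 68 × 0.1963 × 6 × 1 = 80.11 kips → 0.75 × 80.11 = 60.1 kips.
Bearing (1.2 l_c t F_u ≤ 2.4 d t F_u): upper limit = 2.4·0.5·0.75·58 = 52.2 kips.
  Edge l_c = 0.875 − 0.5625/2 = 0.5938 → r_n = 30.99 kips; interior l_c = 2 − 0.5625 = 1.438 → r_n = 52.2 kips.
  R_n,bearing = 2·30.99 + 4·52.2 = 270.8 kips → 0.75 × 270.8 = 203 kips.
Bolt shear governs: 60.1 kips.

60.1 kips (bolt shear governs)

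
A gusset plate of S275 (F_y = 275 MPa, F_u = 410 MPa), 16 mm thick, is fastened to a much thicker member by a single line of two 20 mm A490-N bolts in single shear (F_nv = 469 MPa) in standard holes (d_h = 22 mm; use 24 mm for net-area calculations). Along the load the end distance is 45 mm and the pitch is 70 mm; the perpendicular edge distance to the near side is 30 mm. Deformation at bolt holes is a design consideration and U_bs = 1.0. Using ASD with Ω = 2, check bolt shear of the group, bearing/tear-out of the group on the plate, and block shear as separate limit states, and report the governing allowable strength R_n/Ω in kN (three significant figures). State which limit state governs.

147 kN (bolt shear governs)

Bolt shear: A_b = π·20²/4 = 314.2 mm²; R_n = 469 × 314.2 × 2 × 1 / 1000 = 294.7 kN → 294.7 / 2 = 147 kN.
Bearing: edge l_c = 34, r_n = 267.6 kN; interior l_c = 48, r_n = 314.9 kN; R_n = 267.6 + 1·314.9 = 582.5 kN → 291 kN.
Block shear: A_gv = 1840, A_nv = 1264, A_nt = 288 mm²; R_n = min(0.6F_uA_nv, 0.6F_yA_gv) + U_bs·F_u·A_nt = 421.7 kN → 211 kN.
Bolt shear governs: 147 kN.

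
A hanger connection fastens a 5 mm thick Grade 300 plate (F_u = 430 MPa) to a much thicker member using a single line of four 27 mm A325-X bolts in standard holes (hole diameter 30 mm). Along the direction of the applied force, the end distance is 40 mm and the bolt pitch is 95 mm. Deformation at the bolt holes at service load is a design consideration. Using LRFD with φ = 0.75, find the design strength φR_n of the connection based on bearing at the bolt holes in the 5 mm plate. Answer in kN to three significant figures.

362 kN

Per bolt r_n = 1.2 l_c t F_u ≤ 2.4 d t F_u; upper limit = 2.4 × 27 × 5 × 430 / 1000 = 139.3 kN.
Edge bolt: l_c = 40 − 30/2 = 25 mm → 1.2 × 25 × 5 × 430 / 1000 = 64.5 → r_n = 64.5 kN.
Interior bolts: l_c = 95 − 30 = 65 mm → 1.2 × 65 × 5 × 430 / 1000 = 167.7 → r_n = 139.3 kN.
R_n = 1 × 64.5 + 3 × 139.3 = 482.5 kN.
Design strength φR_n = 0.75 × 482.5 = 362 kN.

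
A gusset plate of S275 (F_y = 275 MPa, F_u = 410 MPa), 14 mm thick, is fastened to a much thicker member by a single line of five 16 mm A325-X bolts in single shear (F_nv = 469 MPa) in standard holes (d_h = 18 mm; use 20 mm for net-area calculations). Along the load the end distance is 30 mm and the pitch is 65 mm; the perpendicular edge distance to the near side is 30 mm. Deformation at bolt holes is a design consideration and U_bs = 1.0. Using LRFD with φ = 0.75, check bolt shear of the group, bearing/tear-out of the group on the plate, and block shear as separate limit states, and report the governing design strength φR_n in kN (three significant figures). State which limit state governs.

Bolt shear: A_b = π·16²/4 = 201.1 mm²; R_n = 469 × 201.1 × 5 × 1 / 1000 = 471.5 kN → 0.75 × 471.5 = 354 kN.
Bearing: edge l_c = 21, r_n = 144.6 kN; interior l_c = 47, r_n = 220.4 kN; R_n = 144.6 + 4·220.4 = 1026 kN → 770 kN.
Block shear: A_gv = 4060, A_nv = 2800, A_nt = 280 mm²; R_n = min(0.6F_uA_nv, 0.6F_yA_gv) + U_bs·F_u·A_nt = 784.7 kN → 589 kN.
Bolt shear governs: 354 kN.

354 kN (bolt shear governs)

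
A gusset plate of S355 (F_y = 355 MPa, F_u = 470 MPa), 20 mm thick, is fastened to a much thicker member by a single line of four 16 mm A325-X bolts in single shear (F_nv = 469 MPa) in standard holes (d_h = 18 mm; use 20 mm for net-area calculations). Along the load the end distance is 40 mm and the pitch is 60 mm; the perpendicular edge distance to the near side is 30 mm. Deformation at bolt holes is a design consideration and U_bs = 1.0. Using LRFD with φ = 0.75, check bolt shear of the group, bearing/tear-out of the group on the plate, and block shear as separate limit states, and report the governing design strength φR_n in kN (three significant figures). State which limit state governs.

283 kN (bolt shear governs)

Bolt shear: A_b = π·16²/4 = 201.1 mm²; R_n = 469 × 201.1 × 4 × 1 / 1000 = 377.2 kN → 0.75 × 377.2 = 283 kN.
Bearing: edge l_c = 31, r_n = 349.7 kN; interior l_c = 42, r_n = 361 kN; R_n = 349.7 + 3·361 = 1433 kN → 1070 kN.
Block shear: A_gv = 4400, A_nv = 3000, A_nt = 400 mm²; R_n = min(0.6F_uA_nv, 0.6F_yA_gv) + U_bs·F_u·A_nt = 1034 kN → 776 kN.
Bolt shear governs: 283 kN.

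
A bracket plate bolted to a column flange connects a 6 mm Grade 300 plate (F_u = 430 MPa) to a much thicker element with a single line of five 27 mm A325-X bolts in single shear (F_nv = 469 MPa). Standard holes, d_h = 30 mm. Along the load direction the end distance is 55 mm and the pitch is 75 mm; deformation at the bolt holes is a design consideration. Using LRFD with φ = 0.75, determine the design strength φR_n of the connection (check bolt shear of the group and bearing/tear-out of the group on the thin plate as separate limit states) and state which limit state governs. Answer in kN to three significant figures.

Bolt shear: A_b = π·27²/4 = 572.6 mm²; R_n = 469 × 572.6 × 5 × 1 / 1000 = 1343 kN → 0.75 × 1343 = 1010 kN.
Bearing (1.2 l_c t F_u ≤ 2.4 d t F_u): upper limit = 2.4·27·6·430 / 1000 = 167.2 kN.
  Edge l_c = 55 − 30/2 = 40 → r_n = 123.8 kN; interior l_c = 75 − 30 = 45 → r_n = 139.3 kN.
  R_n,bearing = 1·123.8 + 4·139.3 = 681.1 kN → 0.75 × 681.1 = 511 kN.
Bearing governs: 511 kN.

511 kN (bearing governs)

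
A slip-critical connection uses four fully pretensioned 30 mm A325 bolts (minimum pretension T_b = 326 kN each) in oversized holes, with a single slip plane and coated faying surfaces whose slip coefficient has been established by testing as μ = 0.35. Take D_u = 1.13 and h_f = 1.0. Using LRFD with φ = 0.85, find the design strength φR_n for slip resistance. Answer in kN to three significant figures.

R_n = μ · D_u · h_f · T_b · n_s · n_b = 0.35 × 1.13 × 1.0 × 326 × 1 × 4 = 515.7 kN.
Design strength φR_n = 0.85 × 515.7 = 438 kN.

438 kN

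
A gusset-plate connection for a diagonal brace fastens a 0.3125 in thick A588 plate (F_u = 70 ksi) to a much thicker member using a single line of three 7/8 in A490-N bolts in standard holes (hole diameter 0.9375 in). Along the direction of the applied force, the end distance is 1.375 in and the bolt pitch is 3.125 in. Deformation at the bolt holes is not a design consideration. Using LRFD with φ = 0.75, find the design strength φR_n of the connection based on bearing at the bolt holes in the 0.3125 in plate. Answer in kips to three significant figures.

108 kips

Per bolt r_n = 1.5 l_c t F_u ≤ 3.0 d t F_u; upper limit = 3.0 × 0.875 × 0.3125 × 70 = 57.42 kips.
Edge bolt: l_c = 1.375 − 0.9375/2 = 0.9062 in → 1.5 × 0.9062 × 0.3125 × 70 = 29.74 → r_n = 29.74 kips.
Interior bolts: l_c = 3.125 − 0.9375 = 2.188 in → 1.5 × 2.188 × 0.3125 × 70 = 71.78 → r_n = 57.42 kips.
R_n = 1 × 29.74 + 2 × 57.42 = 144.6 kips.
Design strength φR_n = 0.75 × 144.6 = 108 kips.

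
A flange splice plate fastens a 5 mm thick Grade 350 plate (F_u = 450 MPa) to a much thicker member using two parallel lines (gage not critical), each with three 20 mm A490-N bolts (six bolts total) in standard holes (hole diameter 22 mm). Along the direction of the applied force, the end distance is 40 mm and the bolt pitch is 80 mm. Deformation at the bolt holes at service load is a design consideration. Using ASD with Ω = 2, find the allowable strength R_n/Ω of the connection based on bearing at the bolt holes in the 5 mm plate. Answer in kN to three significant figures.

294 kN

Per bolt r_n = 1.2 l_c t F_u ≤ 2.4 d t F_u; upper limit = 2.4 × 20 × 5 × 450 / 1000 = 108 kN.
Edge bolt: l_c = 40 − 22/2 = 29 mm → 1.2 × 29 × 5 × 450 / 1000 = 78.3 → r_n = 78.3 kN.
Interior bolts: l_c = 80 − 22 = 58 mm → 1.2 × 58 × 5 × 450 / 1000 = 156.6 → r_n = 108 kN.
R_n = 2 × 78.3 + 4 × 108 = 588.6 kN.
Allowable strength R_n/Ω = 588.6 / 2 = 294 kN.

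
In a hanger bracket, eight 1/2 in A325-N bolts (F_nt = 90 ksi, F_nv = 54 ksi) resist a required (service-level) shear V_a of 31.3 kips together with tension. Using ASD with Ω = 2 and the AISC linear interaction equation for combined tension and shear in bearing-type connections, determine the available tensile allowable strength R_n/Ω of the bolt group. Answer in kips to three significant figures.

39.7 kips

A_b = π·0.5²/4 = 0.1963 in²; f_rv = 31.3 / (8 × 0.1963) = 19.93 ksi.
F'_nt = 1.3 F_nt − (Ω F_nt / F_nv) f_rv = 1.3·90 − (2·90/54)·19.93 = 50.58 ksi, capped at F_nt → F'_nt = 50.58 ksi.
R_n = F'_nt · A_b · n = 50.58 × 0.1963 × 8 = 79.45 kips.
Allowable strength R_n/Ω = 79.45 / 2 = 39.7 kips.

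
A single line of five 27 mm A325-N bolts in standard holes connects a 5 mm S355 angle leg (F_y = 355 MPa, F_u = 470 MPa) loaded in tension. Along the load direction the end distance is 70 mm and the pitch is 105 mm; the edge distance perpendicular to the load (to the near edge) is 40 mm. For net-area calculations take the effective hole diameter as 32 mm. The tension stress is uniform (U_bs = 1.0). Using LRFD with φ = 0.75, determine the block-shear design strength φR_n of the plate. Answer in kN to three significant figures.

408 kN

Shear plane L_v = 70 + 4·105 = 490 mm; A_gv = 490 × 5 = 2450 mm².
A_nv = (490 − 4.5·32) × 5 = 1730 mm².
A_nt = (40 − 0.5·32) × 5 = 120 mm².
0.6 F_u A_nv = 487.9 kN; 0.6 F_y A_gv = 521.9 kN → shear rupture governs the shear term.
R_n = 487.9 + 1.0 × 470 × 120 / 1000 = 544.3 kN.
Design strength φR_n = 0.75 × 544.3 = 408 kN.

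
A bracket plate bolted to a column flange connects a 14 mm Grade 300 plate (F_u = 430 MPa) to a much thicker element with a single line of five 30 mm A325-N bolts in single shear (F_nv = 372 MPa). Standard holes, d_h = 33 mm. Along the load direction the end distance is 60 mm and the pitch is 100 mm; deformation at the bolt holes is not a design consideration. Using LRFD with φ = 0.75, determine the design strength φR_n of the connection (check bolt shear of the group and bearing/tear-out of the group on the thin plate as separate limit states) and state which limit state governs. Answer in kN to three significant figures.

Bolt shear: A_b = π·30²/4 = 706.9 mm²; R_n = 372 × 706.9 × 5 × 1 / 1000 = 1315 kN → 0.75 × 1315 = 986 kN.
Bearing (1.5 l_c t F_u ≤ 3.0 d t F_u): upper limit = 3.0·30·14·430 / 1000 = 541.8 kN.
  Edge l_c = 60 − 33/2 = 43.5 → r_n = 392.8 kN; interior l_c = 100 − 33 = 67 → r_n = 541.8 kN.
  R_n,bearing = 1·392.8 + 4·541.8 = 2560 kN → 0.75 × 2560 = 1920 kN.
Bolt shear governs: 986 kN.

986 kN (bolt shear governs)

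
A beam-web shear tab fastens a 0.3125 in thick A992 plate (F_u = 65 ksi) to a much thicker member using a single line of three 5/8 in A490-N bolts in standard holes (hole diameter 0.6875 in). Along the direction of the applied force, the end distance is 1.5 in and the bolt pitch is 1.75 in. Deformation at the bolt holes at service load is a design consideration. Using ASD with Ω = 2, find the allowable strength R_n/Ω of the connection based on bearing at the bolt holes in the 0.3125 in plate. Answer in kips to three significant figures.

40 kips

Per bolt r_n = 1.2 l_c t F_u ≤ 2.4 d t F_u; upper limit = 2.4 × 0.625 × 0.3125 × 65 = 30.47 kips.
Edge bolt: l_c = 1.5 − 0.6875/2 = 1.156 in → 1.2 × 1.156 × 0.3125 × 65 = 28.18 → r_n = 28.18 kips.
Interior bolts: l_c = 1.75 − 0.6875 = 1.062 in → 1.2 × 1.062 × 0.3125 × 65 = 25.9 → r_n = 25.9 kips.
R_n = 1 × 28.18 + 2 × 25.9 = 79.98 kips.
Allowable strength R_n/Ω = 79.98 / 2 = 40 kips.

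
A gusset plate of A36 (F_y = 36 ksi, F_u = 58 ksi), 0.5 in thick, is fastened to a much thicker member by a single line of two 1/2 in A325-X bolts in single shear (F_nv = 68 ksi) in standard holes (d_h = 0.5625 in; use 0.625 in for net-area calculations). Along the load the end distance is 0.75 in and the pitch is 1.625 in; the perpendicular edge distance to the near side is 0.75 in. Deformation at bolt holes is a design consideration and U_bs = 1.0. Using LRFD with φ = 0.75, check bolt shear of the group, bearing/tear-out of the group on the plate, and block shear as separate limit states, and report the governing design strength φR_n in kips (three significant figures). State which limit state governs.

Bolt shear: A_b = π·0.5²/4 = 0.1963 in²; R_n = 68 × 0.1963 × 2 × 1 = 26.7 kips → 0.75 × 26.7 = 20 kips.
Bearing: edge l_c = 0.4688, r_n = 16.31 kips; interior l_c = 1.062, r_n = 34.8 kips; R_n = 16.31 + 1·34.8 = 51.11 kips → 38.3 kips.
Block shear: A_gv = 1.188, A_nv = 0.7188, A_nt = 0.2188 in²; R_n = min(0.6F_uA_nv, 0.6F_yA_gv) + U_bs·F_u·A_nt = 37.7 kips → 28.3 kips.
Bolt shear governs: 20 kips.

20 kips (bolt shear governs)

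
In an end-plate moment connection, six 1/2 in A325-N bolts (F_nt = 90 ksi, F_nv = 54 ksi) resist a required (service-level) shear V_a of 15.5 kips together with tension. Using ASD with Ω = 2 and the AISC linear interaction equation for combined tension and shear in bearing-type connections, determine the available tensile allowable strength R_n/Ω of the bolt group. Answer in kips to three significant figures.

A_b = π·0.5²/4 = 0.1963 in²; f_rv = 15.5 / (6 × 0.1963) = 13.16 ksi.
F'_nt = 1.3 F_nt − (Ω F_nt / F_nv) f_rv = 1.3·90 − (2·90/54)·13.16 = 73.14 ksi, capped at F_nt → F'_nt = 73.14 ksi.
R_n = F'_nt · A_b · n = 73.14 × 0.1963 × 6 = 86.17 kips.
Allowable strength R_n/Ω = 86.17 / 2 = 43.1 kips.

43.1 kips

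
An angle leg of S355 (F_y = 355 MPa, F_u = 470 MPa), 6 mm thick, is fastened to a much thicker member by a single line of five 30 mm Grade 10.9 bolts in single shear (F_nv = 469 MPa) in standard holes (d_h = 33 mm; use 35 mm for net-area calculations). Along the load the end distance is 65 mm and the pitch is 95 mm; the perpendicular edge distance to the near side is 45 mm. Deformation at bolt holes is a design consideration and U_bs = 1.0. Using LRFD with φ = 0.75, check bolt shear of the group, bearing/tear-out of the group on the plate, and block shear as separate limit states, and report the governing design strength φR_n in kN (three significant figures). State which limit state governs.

423 kN (block shear governs)

Bolt shear: A_b = π·30²/4 = 706.9 mm²; R_n = 469 × 706.9 × 5 × 1 / 1000 = 1658 kN → 0.75 × 1658 = 1240 kN.
Bearing: edge l_c = 48.5, r_n = 164.1 kN; interior l_c = 62, r_n = 203 kN; R_n = 164.1 + 4·203 = 976.3 kN → 732 kN.
Block shear: A_gv = 2670, A_nv = 1725, A_nt = 165 mm²; R_n = min(0.6F_uA_nv, 0.6F_yA_gv) + U_bs·F_u·A_nt = 564 kN → 423 kN.
Block shear governs: 423 kN.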